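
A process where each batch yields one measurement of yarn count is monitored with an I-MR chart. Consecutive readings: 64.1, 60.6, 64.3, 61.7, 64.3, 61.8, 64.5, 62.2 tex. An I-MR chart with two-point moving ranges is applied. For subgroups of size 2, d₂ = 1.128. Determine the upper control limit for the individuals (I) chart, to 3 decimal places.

X̄ = (64.1 + 60.6 + 64.3 + 61.7 + 64.3 + 61.8 + 64.5 + 62.2) / 8 = 62.9375
Moving ranges: 3.5, 3.7, 2.6, 2.6, 2.5, 2.7, 2.3; M̄R̄ = 19.9000 / 7 = 2.8429
UCL = X̄ + 3·M̄R̄/d₂ = 62.9375 + 3 × 2.8429 / 1.128 = 70.4983

70.498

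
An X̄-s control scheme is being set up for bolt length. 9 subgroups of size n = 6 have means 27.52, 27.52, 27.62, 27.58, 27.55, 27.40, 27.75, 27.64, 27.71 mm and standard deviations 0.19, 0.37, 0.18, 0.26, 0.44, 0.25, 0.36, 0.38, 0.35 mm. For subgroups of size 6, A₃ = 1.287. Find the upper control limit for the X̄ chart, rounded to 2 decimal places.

X̄̄ = (27.52 + 27.52 + 27.62 + 27.58 + 27.55 + 27.40 + 27.75 + 27.64 + 27.71) / 9 = 27.5878
s̄ = (0.19 + 0.37 + 0.18 + 0.26 + 0.44 + 0.25 + 0.36 + 0.38 + 0.35) / 9 = 0.3089
UCL = X̄̄ + A₃·s̄ = 27.5878 + 1.287 × 0.3089 = 27.9853

27.99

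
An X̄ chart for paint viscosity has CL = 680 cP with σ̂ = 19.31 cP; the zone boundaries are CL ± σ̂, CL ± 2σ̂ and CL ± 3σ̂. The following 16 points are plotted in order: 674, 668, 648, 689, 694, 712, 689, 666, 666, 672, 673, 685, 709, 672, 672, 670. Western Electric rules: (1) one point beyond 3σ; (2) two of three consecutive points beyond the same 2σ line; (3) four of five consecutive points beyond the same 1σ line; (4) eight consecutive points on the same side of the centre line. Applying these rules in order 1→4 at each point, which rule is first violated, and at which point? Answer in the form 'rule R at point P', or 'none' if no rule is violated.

Zone of each point (C = within 1σ̂, B = 1σ̂–2σ̂, A = 2σ̂–3σ̂, * = beyond 3σ̂; sign = side of CL): 1:-C, 2:-C, 3:-B, 4:+C, 5:+C, 6:+B, 7:+C, 8:-C, 9:-C, 10:-C, 11:-C, 12:+C, 13:+B, 14:-C, 15:-C, 16:-C
No rule fires across all 16 points.

none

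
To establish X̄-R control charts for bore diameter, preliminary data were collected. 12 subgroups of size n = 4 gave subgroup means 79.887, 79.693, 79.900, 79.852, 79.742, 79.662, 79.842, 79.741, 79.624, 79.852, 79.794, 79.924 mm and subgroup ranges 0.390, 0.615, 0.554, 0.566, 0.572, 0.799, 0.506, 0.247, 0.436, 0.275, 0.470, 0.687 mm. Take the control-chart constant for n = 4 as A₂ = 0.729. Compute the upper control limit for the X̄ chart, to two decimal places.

X̄̄ = (79.887 + 79.693 + 79.900 + 79.852 + 79.742 + 79.662 + 79.842 + 79.741 + 79.624 + 79.852 + 79.794 + 79.924) / 12 = 957.5130 / 12 = 79.7927
R̄ = (0.390 + 0.615 + 0.554 + 0.566 + 0.572 + 0.799 + 0.506 + 0.247 + 0.436 + 0.275 + 0.470 + 0.687) / 12 = 6.1170 / 12 = 0.5098
UCL = X̄̄ + A₂·R̄ = 79.7927 + 0.729 × 0.5098 = 80.1644

80.16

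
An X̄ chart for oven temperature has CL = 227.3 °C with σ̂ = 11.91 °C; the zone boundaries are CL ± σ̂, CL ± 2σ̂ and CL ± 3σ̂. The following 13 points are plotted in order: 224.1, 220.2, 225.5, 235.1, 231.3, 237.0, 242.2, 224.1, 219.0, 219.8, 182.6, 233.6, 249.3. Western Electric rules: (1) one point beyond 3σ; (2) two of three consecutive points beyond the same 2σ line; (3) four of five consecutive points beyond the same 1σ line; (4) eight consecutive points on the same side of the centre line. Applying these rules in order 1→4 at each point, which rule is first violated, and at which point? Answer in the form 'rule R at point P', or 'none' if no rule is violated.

Zone of each point (C = within 1σ̂, B = 1σ̂–2σ̂, A = 2σ̂–3σ̂, * = beyond 3σ̂; sign = side of CL): 1:-C, 2:-C, 3:-C, 4:+C, 5:+C, 6:+C, 7:+B, 8:-C, 9:-C, 10:-C, 11:-*, 12:+C, 13:+B
Rule 1 (one point beyond the 3σ limits) is satisfied at point 11.

rule 1 at point 11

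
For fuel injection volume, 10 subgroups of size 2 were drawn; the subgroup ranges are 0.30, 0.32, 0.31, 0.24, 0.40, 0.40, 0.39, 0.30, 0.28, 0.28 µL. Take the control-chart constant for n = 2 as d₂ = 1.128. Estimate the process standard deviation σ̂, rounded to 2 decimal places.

R̄ = (0.30 + 0.32 + 0.31 + 0.24 + 0.40 + 0.40 + 0.39 + 0.30 + 0.28 + 0.28) / 10 = 0.3220
σ̂ = R̄ / d₂ = 0.3220 / 1.128 = 0.2855

0.29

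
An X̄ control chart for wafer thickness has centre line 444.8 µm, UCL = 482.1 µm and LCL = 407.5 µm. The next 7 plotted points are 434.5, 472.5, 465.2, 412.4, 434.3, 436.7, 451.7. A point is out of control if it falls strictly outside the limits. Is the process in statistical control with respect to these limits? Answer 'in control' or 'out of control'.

All 7 points lie within [407.5, 482.1].

in control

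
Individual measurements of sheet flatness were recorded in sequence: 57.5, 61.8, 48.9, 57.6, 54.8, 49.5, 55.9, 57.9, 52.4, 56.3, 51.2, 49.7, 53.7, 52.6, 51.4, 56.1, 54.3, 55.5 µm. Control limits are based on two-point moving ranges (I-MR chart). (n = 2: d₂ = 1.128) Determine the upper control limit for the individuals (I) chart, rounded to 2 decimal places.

65.61

X̄ = (57.5 + 61.8 + 48.9 + 57.6 + 54.8 + 49.5 + 55.9 + 57.9 + 52.4 + 56.3 + 51.2 + 49.7 + 53.7 + 52.6 + 51.4 + 56.1 + 54.3 + 55.5) / 18 = 54.2833
Moving ranges: 4.3, 12.9, 8.7, 2.8, 5.3, 6.4, 2.0, 5.5, 3.9, 5.1, 1.5, 4.0, 1.1, 1.2, 4.7, 1.8, 1.2; M̄R̄ = 72.4000 / 17 = 4.2588
UCL = X̄ + 3·M̄R̄/d₂ = 54.2833 + 3 × 4.2588 / 1.128 = 65.6100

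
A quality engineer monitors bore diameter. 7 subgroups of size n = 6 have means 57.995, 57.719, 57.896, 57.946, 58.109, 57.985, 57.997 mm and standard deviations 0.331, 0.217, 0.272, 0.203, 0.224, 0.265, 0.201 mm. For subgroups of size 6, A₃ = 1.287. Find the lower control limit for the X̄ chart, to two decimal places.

57.63

X̄̄ = (57.995 + 57.719 + 57.896 + 57.946 + 58.109 + 57.985 + 57.997) / 7 = 57.9496
s̄ = (0.331 + 0.217 + 0.272 + 0.203 + 0.224 + 0.265 + 0.201) / 7 = 0.2447
LCL = X̄̄ − A₃·s̄ = 57.9496 − 1.287 × 0.2447 = 57.6346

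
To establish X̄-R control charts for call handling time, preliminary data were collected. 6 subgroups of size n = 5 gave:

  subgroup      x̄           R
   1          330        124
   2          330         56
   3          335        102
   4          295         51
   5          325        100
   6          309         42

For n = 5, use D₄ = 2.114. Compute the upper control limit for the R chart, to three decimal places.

167.358

R̄ = (124 + 56 + 102 + 51 + 100 + 42) / 6 = 475.0000 / 6 = 79.1667
UCL_R = D₄·R̄ = 2.114 × 79.1667 = 167.3583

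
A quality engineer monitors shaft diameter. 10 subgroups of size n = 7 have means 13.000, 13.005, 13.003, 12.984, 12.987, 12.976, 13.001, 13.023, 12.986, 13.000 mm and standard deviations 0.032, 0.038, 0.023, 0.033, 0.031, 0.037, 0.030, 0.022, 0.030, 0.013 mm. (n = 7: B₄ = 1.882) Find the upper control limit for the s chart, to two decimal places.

s̄ = (0.032 + 0.038 + 0.023 + 0.033 + 0.031 + 0.037 + 0.030 + 0.022 + 0.030 + 0.013) / 10 = 0.0289
UCL_s = B₄·s̄ = 1.882 × 0.0289 = 0.0544

0.05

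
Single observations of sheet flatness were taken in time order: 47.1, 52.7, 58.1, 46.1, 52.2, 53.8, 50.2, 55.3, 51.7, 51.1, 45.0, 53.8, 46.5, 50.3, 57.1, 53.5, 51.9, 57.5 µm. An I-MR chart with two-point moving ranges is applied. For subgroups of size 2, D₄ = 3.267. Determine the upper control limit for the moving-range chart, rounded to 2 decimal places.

16.76

Moving ranges: 5.6, 5.4, 12.0, 6.1, 1.6, 3.6, 5.1, 3.6, 0.6, 6.1, 8.8, 7.3, 3.8, 6.8, 3.6, 1.6, 5.6; M̄R̄ = 87.2000 / 17 = 5.1294
UCL_MR = D₄·M̄R̄ = 3.267 × 5.1294 = 16.7578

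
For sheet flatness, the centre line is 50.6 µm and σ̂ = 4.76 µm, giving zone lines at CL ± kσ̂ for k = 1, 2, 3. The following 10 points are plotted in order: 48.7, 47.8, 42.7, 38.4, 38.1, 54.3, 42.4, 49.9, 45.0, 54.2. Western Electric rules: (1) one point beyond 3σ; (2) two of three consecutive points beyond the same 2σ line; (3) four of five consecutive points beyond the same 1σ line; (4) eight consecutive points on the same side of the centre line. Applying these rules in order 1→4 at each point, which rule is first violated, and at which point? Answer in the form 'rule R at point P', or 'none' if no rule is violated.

rule 2 at point 5

Zone of each point (C = within 1σ̂, B = 1σ̂–2σ̂, A = 2σ̂–3σ̂, * = beyond 3σ̂; sign = side of CL): 1:-C, 2:-C, 3:-B, 4:-A, 5:-A, 6:+C, 7:-B, 8:-C, 9:-B, 10:+C
Rule 2 (two of three consecutive points beyond the same 2σ limit) is satisfied at point 5.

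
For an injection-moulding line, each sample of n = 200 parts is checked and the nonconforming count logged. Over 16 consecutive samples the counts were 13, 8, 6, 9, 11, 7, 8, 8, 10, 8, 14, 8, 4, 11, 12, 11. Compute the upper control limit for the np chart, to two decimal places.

18.16

p̄ = Σdᵢ / (k·n) = 148 / (16 × 200) = 0.04625
UCL = np̄ + 3·√(np̄(1−p̄)) = 9.2500 + 3 × √(9.2500×0.95375) = 9.2500 + 3 × 2.9702 = 18.1607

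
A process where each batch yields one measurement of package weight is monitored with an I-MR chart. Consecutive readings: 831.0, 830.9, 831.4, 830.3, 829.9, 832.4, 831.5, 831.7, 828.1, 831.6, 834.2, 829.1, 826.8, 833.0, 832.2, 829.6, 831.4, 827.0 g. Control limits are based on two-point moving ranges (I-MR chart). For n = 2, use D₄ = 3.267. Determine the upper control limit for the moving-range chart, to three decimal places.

7.418

Moving ranges: 0.1, 0.5, 1.1, 0.4, 2.5, 0.9, 0.2, 3.6, 3.5, 2.6, 5.1, 2.3, 6.2, 0.8, 2.6, 1.8, 4.4; M̄R̄ = 38.6000 / 17 = 2.2706
UCL_MR = D₄·M̄R̄ = 3.267 × 2.2706 = 7.4180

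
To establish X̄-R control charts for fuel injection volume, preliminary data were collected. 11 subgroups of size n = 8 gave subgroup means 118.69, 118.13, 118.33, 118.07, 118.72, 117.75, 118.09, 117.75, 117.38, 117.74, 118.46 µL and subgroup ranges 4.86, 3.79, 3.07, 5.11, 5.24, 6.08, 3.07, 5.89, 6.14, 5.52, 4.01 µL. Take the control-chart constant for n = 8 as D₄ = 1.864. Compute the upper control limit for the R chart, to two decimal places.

R̄ = (4.86 + 3.79 + 3.07 + 5.11 + 5.24 + 6.08 + 3.07 + 5.89 + 6.14 + 5.52 + 4.01) / 11 = 52.7800 / 11 = 4.7982
UCL_R = D₄·R̄ = 1.864 × 4.7982 = 8.9438

8.94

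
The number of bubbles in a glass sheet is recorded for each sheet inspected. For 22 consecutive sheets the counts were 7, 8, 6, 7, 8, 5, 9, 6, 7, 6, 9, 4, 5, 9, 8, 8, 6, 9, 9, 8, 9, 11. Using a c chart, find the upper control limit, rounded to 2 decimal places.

15.65

c̄ = (7 + 8 + 6 + 7 + 8 + 5 + 9 + 6 + 7 + 6 + 9 + 4 + 5 + 9 + 8 + 8 + 6 + 9 + 9 + 8 + 9 + 11) / 22 = 164 / 22 = 7.4545
UCL = c̄ + 3√c̄ = 7.4545 + 3 × √7.4545 = 7.4545 + 3 × 2.7303 = 15.6454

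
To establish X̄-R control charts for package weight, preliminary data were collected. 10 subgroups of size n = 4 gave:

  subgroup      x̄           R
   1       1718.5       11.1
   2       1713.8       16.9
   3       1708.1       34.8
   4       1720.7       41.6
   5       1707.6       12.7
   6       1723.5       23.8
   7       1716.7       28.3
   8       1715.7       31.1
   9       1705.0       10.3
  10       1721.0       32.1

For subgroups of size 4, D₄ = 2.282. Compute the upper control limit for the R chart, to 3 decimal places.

R̄ = (11.1 + 16.9 + 34.8 + 41.6 + 12.7 + 23.8 + 28.3 + 31.1 + 10.3 + 32.1) / 10 = 242.7000 / 10 = 24.2700
UCL_R = D₄·R̄ = 2.282 × 24.2700 = 55.3841

55.384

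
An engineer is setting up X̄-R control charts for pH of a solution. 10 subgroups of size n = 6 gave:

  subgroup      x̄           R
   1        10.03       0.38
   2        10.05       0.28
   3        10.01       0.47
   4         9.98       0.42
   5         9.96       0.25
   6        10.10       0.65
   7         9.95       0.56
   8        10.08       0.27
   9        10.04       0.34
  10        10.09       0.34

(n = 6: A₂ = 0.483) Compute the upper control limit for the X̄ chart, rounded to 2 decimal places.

X̄̄ = (10.03 + 10.05 + 10.01 + 9.98 + 9.96 + 10.10 + 9.95 + 10.08 + 10.04 + 10.09) / 10 = 100.2900 / 10 = 10.0290
R̄ = (0.38 + 0.28 + 0.47 + 0.42 + 0.25 + 0.65 + 0.56 + 0.27 + 0.34 + 0.34) / 10 = 3.9600 / 10 = 0.3960
UCL = X̄̄ + A₂·R̄ = 10.0290 + 0.483 × 0.3960 = 10.2203

10.22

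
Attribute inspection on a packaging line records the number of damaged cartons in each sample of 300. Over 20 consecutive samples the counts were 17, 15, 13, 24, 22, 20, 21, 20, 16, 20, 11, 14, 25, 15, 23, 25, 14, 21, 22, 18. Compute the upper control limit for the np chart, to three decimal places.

p̄ = Σdᵢ / (k·n) = 376 / (20 × 300) = 0.06267
UCL = np̄ + 3·√(np̄(1−p̄)) = 18.8000 + 3 × √(18.8000×0.93733) = 18.8000 + 3 × 4.1978 = 31.3935

31.394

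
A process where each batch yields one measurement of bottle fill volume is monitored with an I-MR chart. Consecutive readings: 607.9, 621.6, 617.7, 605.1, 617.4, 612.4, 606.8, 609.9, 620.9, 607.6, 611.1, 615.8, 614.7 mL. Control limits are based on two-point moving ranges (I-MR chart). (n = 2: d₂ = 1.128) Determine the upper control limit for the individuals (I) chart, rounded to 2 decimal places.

632.89

X̄ = (607.9 + 621.6 + 617.7 + 605.1 + 617.4 + 612.4 + 606.8 + 609.9 + 620.9 + 607.6 + 611.1 + 615.8 + 614.7) / 13 = 612.9923
Moving ranges: 13.7, 3.9, 12.6, 12.3, 5.0, 5.6, 3.1, 11.0, 13.3, 3.5, 4.7, 1.1; M̄R̄ = 89.8000 / 12 = 7.4833
UCL = X̄ + 3·M̄R̄/d₂ = 612.9923 + 3 × 7.4833 / 1.128 = 632.8948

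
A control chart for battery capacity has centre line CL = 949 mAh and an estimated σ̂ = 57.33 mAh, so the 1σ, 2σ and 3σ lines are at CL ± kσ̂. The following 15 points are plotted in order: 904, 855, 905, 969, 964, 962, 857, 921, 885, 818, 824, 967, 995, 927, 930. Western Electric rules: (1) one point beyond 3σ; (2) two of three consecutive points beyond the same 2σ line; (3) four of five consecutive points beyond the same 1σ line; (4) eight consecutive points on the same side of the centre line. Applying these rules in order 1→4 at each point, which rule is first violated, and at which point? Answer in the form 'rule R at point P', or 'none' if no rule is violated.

rule 2 at point 11

Zone of each point (C = within 1σ̂, B = 1σ̂–2σ̂, A = 2σ̂–3σ̂, * = beyond 3σ̂; sign = side of CL): 1:-C, 2:-B, 3:-C, 4:+C, 5:+C, 6:+C, 7:-B, 8:-C, 9:-B, 10:-A, 11:-A, 12:+C, 13:+C, 14:-C, 15:-C
Rule 2 (two of three consecutive points beyond the same 2σ limit) is satisfied at point 11.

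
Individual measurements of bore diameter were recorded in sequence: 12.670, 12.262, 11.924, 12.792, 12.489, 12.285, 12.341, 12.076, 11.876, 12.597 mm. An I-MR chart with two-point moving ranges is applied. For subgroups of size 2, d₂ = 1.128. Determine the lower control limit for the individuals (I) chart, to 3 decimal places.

11.337

X̄ = (12.670 + 12.262 + 11.924 + 12.792 + 12.489 + 12.285 + 12.341 + 12.076 + 11.876 + 12.597) / 10 = 12.3312
Moving ranges: 0.408, 0.338, 0.868, 0.303, 0.204, 0.056, 0.265, 0.200, 0.721; M̄R̄ = 3.3630 / 9 = 0.3737
LCL = X̄ − 3·M̄R̄/d₂ = 12.3312 − 3 × 0.3737 / 1.128 = 11.3374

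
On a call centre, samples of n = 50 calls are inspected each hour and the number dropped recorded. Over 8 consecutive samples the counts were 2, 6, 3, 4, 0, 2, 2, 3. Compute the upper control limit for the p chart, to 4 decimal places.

p̄ = Σdᵢ / (k·n) = 22 / (8 × 50) = 0.05500
UCL = p̄ + 3·√(p̄(1−p̄)/n) = 0.05500 + 3 × √(0.05500×0.94500/50) = 0.05500 + 3 × 0.03224 = 0.15172

0.1517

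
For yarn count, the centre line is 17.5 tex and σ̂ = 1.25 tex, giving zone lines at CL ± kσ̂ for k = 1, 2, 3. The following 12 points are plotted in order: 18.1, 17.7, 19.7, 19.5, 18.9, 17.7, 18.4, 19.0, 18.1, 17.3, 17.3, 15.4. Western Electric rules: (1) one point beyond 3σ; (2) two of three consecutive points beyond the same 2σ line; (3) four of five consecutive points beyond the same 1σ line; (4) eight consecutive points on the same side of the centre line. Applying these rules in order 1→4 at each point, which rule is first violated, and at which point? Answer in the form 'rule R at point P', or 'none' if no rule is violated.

Zone of each point (C = within 1σ̂, B = 1σ̂–2σ̂, A = 2σ̂–3σ̂, * = beyond 3σ̂; sign = side of CL): 1:+C, 2:+C, 3:+B, 4:+B, 5:+B, 6:+C, 7:+C, 8:+B, 9:+C, 10:-C, 11:-C, 12:-B
Rule 4 (eight consecutive points on the same side of the centre line) is satisfied at point 8.

rule 4 at point 8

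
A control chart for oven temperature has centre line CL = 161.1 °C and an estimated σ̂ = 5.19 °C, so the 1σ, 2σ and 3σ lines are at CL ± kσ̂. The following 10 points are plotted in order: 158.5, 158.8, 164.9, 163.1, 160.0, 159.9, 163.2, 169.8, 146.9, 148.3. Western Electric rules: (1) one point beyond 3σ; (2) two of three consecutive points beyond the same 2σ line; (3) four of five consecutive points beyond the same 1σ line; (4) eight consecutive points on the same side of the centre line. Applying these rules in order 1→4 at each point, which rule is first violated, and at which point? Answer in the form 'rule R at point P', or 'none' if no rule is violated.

rule 2 at point 10

Zone of each point (C = within 1σ̂, B = 1σ̂–2σ̂, A = 2σ̂–3σ̂, * = beyond 3σ̂; sign = side of CL): 1:-C, 2:-C, 3:+C, 4:+C, 5:-C, 6:-C, 7:+C, 8:+B, 9:-A, 10:-A
Rule 2 (two of three consecutive points beyond the same 2σ limit) is satisfied at point 10.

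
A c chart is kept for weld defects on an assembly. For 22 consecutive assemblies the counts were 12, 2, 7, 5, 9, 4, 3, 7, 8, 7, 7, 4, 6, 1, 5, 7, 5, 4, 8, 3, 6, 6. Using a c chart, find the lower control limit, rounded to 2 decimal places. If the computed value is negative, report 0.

c̄ = (12 + 2 + 7 + 5 + 9 + 4 + 3 + 7 + 8 + 7 + 7 + 4 + 6 + 1 + 5 + 7 + 5 + 4 + 8 + 3 + 6 + 6) / 22 = 126 / 22 = 5.7273
LCL = c̄ − 3√c̄ = 5.7273 − 3 × 2.3932 = -1.4522 → 0 (cannot be negative)

0.00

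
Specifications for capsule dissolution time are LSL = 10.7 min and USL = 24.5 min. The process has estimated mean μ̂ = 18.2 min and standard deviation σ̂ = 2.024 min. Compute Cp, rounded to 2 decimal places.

1.14

Cp = (USL − LSL) / (6σ̂) = (24.5 − 10.7) / (6 × 2.024) = 13.8000 / 12.1440 = 1.1364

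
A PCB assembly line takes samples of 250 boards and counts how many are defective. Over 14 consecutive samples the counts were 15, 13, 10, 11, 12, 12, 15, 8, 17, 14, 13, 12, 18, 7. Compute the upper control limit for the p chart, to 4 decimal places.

p̄ = Σdᵢ / (k·n) = 177 / (14 × 250) = 0.05057
UCL = p̄ + 3·√(p̄(1−p̄)/n) = 0.05057 + 3 × √(0.05057×0.94943/250) = 0.05057 + 3 × 0.01386 = 0.09215

0.0921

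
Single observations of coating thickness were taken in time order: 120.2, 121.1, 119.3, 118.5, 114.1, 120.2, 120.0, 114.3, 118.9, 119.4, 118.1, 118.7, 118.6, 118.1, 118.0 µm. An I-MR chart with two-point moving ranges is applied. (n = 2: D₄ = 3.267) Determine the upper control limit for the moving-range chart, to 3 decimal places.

Moving ranges: 0.9, 1.8, 0.8, 4.4, 6.1, 0.2, 5.7, 4.6, 0.5, 1.3, 0.6, 0.1, 0.5, 0.1; M̄R̄ = 27.6000 / 14 = 1.9714
UCL_MR = D₄·M̄R̄ = 3.267 × 1.9714 = 6.4407

6.441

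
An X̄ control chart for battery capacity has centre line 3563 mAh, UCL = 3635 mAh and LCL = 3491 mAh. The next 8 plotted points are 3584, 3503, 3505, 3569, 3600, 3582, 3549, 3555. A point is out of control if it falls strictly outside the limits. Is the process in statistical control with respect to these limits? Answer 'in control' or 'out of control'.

All 8 points lie within [3491, 3635].

in control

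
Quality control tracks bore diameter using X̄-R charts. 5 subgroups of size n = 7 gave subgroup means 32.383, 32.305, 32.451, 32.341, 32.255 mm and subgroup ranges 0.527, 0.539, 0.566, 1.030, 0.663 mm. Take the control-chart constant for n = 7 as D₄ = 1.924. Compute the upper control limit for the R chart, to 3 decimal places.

1.279

R̄ = (0.527 + 0.539 + 0.566 + 1.030 + 0.663) / 5 = 3.3250 / 5 = 0.6650
UCL_R = D₄·R̄ = 1.924 × 0.6650 = 1.2795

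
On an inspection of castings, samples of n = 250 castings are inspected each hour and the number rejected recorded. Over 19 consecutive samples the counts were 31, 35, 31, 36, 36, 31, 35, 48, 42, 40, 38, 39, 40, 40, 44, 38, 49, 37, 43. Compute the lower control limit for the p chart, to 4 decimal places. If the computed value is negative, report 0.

0.0858

p̄ = Σdᵢ / (k·n) = 733 / (19 × 250) = 0.15432
LCL = p̄ − 3·√(p̄(1−p̄)/n) = 0.15432 − 3 × 0.02285 = 0.08577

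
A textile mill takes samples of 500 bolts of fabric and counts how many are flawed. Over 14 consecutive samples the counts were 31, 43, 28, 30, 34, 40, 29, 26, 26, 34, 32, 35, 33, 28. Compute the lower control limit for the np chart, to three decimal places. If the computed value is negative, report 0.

p̄ = Σdᵢ / (k·n) = 449 / (14 × 500) = 0.06414
LCL = np̄ − 3·√(np̄(1−p̄)) = 32.0714 − 3 × 5.4785 = 15.6358

15.636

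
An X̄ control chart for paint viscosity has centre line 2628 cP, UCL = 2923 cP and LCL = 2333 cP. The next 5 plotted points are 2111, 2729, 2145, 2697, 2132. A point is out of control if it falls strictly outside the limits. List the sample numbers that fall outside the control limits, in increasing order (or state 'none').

1, 3, 5

Compare each point to [2333, 2923]: sample 1 = 2111 < LCL; sample 3 = 2145 < LCL; sample 5 = 2132 < LCL.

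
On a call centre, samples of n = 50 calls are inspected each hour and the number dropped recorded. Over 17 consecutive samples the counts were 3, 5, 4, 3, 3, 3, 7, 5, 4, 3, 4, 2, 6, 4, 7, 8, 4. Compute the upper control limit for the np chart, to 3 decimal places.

p̄ = Σdᵢ / (k·n) = 75 / (17 × 50) = 0.08824
UCL = np̄ + 3·√(np̄(1−p̄)) = 4.4118 + 3 × √(4.4118×0.91176) = 4.4118 + 3 × 2.0056 = 10.4286

10.429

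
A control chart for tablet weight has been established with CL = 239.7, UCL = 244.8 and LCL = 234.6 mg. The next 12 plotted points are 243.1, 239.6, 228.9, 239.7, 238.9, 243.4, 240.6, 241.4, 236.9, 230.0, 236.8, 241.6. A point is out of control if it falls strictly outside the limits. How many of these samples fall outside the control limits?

Compare each point to [234.6, 244.8]: sample 3 = 228.9 < LCL; sample 10 = 230.0 < LCL.

2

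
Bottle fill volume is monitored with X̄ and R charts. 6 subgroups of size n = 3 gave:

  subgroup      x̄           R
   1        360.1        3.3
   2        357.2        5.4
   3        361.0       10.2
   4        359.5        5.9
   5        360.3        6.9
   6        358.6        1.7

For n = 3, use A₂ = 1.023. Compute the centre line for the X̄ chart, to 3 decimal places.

359.450

X̄̄ = (360.1 + 357.2 + 361.0 + 359.5 + 360.3 + 358.6) / 6 = 2156.7000 / 6 = 359.4500
CL = X̄̄ = 359.4500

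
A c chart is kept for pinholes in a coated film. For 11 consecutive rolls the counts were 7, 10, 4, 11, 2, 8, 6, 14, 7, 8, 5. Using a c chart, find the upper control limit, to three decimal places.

c̄ = (7 + 10 + 4 + 11 + 2 + 8 + 6 + 14 + 7 + 8 + 5) / 11 = 82 / 11 = 7.4545
UCL = c̄ + 3√c̄ = 7.4545 + 3 × √7.4545 = 7.4545 + 3 × 2.7303 = 15.6454

15.645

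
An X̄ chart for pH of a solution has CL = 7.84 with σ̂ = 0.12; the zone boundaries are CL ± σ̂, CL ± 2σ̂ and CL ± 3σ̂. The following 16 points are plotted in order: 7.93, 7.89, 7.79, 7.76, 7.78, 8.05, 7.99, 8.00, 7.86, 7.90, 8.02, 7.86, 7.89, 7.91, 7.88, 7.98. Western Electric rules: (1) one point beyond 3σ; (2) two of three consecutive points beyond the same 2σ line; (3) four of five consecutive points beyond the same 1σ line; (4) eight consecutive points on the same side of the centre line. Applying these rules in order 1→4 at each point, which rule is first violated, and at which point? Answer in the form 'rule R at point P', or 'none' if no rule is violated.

rule 4 at point 13

Zone of each point (C = within 1σ̂, B = 1σ̂–2σ̂, A = 2σ̂–3σ̂, * = beyond 3σ̂; sign = side of CL): 1:+C, 2:+C, 3:-C, 4:-C, 5:-C, 6:+B, 7:+B, 8:+B, 9:+C, 10:+C, 11:+B, 12:+C, 13:+C, 14:+C, 15:+C, 16:+B
Rule 4 (eight consecutive points on the same side of the centre line) is satisfied at point 13.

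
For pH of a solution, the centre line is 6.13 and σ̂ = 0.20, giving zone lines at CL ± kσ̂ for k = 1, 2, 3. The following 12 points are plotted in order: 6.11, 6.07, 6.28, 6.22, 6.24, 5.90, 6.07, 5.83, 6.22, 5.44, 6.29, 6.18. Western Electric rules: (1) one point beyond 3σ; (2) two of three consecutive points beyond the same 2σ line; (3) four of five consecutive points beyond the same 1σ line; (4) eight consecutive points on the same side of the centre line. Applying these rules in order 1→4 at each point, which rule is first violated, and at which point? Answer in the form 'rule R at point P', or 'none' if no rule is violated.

Zone of each point (C = within 1σ̂, B = 1σ̂–2σ̂, A = 2σ̂–3σ̂, * = beyond 3σ̂; sign = side of CL): 1:-C, 2:-C, 3:+C, 4:+C, 5:+C, 6:-B, 7:-C, 8:-B, 9:+C, 10:-*, 11:+C, 12:+C
Rule 1 (one point beyond the 3σ limits) is satisfied at point 10.

rule 1 at point 10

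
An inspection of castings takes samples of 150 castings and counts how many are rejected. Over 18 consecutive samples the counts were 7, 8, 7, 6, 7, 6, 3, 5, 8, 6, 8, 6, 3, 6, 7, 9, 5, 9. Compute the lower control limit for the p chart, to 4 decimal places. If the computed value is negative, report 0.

0.0000

p̄ = Σdᵢ / (k·n) = 116 / (18 × 150) = 0.04296
LCL = p̄ − 3·√(p̄(1−p̄)/n) = 0.04296 − 3 × 0.01656 = -0.00671 → 0 (negative, so LCL = 0)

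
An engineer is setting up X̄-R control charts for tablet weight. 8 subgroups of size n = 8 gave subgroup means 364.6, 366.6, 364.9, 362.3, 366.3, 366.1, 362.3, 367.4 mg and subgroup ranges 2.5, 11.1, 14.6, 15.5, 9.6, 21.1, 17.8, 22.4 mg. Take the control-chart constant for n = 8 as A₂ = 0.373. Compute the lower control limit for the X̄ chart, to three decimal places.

359.719

X̄̄ = (364.6 + 366.6 + 364.9 + 362.3 + 366.3 + 366.1 + 362.3 + 367.4) / 8 = 2920.5000 / 8 = 365.0625
R̄ = (2.5 + 11.1 + 14.6 + 15.5 + 9.6 + 21.1 + 17.8 + 22.4) / 8 = 114.6000 / 8 = 14.3250
LCL = X̄̄ − A₂·R̄ = 365.0625 − 0.373 × 14.3250 = 359.7193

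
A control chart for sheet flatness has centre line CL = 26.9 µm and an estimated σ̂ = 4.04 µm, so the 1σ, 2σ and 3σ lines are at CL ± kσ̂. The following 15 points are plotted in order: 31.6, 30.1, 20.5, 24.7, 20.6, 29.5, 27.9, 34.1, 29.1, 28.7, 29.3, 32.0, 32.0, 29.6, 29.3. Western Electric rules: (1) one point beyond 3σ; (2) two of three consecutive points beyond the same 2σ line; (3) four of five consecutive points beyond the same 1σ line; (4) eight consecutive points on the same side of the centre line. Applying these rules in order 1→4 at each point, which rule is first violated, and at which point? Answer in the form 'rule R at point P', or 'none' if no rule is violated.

rule 4 at point 13

Zone of each point (C = within 1σ̂, B = 1σ̂–2σ̂, A = 2σ̂–3σ̂, * = beyond 3σ̂; sign = side of CL): 1:+B, 2:+C, 3:-B, 4:-C, 5:-B, 6:+C, 7:+C, 8:+B, 9:+C, 10:+C, 11:+C, 12:+B, 13:+B, 14:+C, 15:+C
Rule 4 (eight consecutive points on the same side of the centre line) is satisfied at point 13.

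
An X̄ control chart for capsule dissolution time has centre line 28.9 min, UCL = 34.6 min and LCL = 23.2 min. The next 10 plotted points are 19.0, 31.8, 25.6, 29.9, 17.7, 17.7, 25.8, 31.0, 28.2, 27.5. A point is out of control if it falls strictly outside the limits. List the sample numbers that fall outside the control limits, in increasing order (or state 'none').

Compare each point to [23.2, 34.6]: sample 1 = 19.0 < LCL; sample 5 = 17.7 < LCL; sample 6 = 17.7 < LCL.

1, 5, 6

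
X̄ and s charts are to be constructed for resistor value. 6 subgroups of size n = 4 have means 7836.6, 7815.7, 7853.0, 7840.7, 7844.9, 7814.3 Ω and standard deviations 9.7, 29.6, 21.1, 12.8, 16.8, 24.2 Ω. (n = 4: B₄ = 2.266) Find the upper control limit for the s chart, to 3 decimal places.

43.130

s̄ = (9.7 + 29.6 + 21.1 + 12.8 + 16.8 + 24.2) / 6 = 19.0333
UCL_s = B₄·s̄ = 2.266 × 19.0333 = 43.1295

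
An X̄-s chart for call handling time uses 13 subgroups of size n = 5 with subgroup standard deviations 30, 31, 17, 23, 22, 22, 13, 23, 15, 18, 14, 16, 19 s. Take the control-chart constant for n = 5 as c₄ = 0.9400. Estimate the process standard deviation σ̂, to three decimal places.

s̄ = (30 + 31 + 17 + 23 + 22 + 22 + 13 + 23 + 15 + 18 + 14 + 16 + 19) / 13 = 20.2308
σ̂ = s̄ / c₄ = 20.2308 / 0.9400 = 21.5221

21.522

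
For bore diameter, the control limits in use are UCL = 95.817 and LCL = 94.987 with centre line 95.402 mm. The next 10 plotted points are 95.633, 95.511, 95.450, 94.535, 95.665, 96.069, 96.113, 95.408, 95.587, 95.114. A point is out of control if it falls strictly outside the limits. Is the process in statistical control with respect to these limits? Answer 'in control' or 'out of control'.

out of control

Compare each point to [94.987, 95.817]: sample 4 = 94.535 < LCL; sample 6 = 96.069 > UCL; sample 7 = 96.113 > UCL.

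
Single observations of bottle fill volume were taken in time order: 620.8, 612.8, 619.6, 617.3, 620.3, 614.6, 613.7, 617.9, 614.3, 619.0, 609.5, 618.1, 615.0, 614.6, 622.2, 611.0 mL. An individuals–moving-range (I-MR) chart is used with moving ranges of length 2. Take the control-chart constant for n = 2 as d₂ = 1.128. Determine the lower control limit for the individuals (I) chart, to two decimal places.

X̄ = (620.8 + 612.8 + 619.6 + 617.3 + 620.3 + 614.6 + 613.7 + 617.9 + 614.3 + 619.0 + 609.5 + 618.1 + 615.0 + 614.6 + 622.2 + 611.0) / 16 = 616.2938
Moving ranges: 8.0, 6.8, 2.3, 3.0, 5.7, 0.9, 4.2, 3.6, 4.7, 9.5, 8.6, 3.1, 0.4, 7.6, 11.2; M̄R̄ = 79.6000 / 15 = 5.3067
LCL = X̄ − 3·M̄R̄/d₂ = 616.2938 − 3 × 5.3067 / 1.128 = 602.1803

602.18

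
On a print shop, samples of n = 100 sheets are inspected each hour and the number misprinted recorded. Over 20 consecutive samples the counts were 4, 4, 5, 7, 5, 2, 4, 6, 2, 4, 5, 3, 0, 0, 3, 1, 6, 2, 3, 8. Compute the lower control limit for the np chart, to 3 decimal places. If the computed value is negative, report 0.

p̄ = Σdᵢ / (k·n) = 74 / (20 × 100) = 0.03700
LCL = np̄ − 3·√(np̄(1−p̄)) = 3.7000 − 3 × 1.8876 = -1.9629 → 0 (negative, so LCL = 0)

0.000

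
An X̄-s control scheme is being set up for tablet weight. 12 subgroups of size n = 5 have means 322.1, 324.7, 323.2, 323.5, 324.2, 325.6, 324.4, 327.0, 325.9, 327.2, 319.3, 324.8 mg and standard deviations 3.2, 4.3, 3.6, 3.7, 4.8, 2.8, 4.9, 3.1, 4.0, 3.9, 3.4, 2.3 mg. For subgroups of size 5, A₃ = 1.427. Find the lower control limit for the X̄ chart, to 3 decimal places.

319.093

X̄̄ = (322.1 + 324.7 + 323.2 + 323.5 + 324.2 + 325.6 + 324.4 + 327.0 + 325.9 + 327.2 + 319.3 + 324.8) / 12 = 324.3250
s̄ = (3.2 + 4.3 + 3.6 + 3.7 + 4.8 + 2.8 + 4.9 + 3.1 + 4.0 + 3.9 + 3.4 + 2.3) / 12 = 3.6667
LCL = X̄̄ − A₃·s̄ = 324.3250 − 1.427 × 3.6667 = 319.0927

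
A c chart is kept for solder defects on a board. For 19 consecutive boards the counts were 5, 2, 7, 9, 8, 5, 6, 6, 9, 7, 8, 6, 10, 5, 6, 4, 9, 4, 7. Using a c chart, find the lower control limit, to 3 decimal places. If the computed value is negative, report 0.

c̄ = (5 + 2 + 7 + 9 + 8 + 5 + 6 + 6 + 9 + 7 + 8 + 6 + 10 + 5 + 6 + 4 + 9 + 4 + 7) / 19 = 123 / 19 = 6.4737
LCL = c̄ − 3√c̄ = 6.4737 − 3 × 2.5443 = -1.1593 → 0 (cannot be negative)

0.000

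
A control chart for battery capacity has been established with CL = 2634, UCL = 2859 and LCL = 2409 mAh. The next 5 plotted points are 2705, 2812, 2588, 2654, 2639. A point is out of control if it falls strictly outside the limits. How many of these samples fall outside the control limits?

0

All 5 points lie within [2409, 2859].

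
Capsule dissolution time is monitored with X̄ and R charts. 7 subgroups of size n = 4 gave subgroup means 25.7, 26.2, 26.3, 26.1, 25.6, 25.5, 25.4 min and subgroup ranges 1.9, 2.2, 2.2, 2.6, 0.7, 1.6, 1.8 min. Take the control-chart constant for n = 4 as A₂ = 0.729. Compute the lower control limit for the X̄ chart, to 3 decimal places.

24.475

X̄̄ = (25.7 + 26.2 + 26.3 + 26.1 + 25.6 + 25.5 + 25.4) / 7 = 180.8000 / 7 = 25.8286
R̄ = (1.9 + 2.2 + 2.2 + 2.6 + 0.7 + 1.6 + 1.8) / 7 = 13.0000 / 7 = 1.8571
LCL = X̄̄ − A₂·R̄ = 25.8286 − 0.729 × 1.8571 = 24.4747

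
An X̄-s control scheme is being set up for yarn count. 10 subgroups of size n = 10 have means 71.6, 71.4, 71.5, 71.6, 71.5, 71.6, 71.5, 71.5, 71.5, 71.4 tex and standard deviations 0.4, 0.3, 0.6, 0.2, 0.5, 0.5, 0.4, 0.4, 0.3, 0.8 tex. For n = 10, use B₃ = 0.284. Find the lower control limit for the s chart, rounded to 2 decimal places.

s̄ = (0.4 + 0.3 + 0.6 + 0.2 + 0.5 + 0.5 + 0.4 + 0.4 + 0.3 + 0.8) / 10 = 0.4400
LCL_s = B₃·s̄ = 0.284 × 0.4400 = 0.1250

0.12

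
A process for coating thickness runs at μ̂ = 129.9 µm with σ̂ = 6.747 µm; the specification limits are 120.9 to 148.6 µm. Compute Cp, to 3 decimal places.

Cp = (USL − LSL) / (6σ̂) = (148.6 − 120.9) / (6 × 6.747) = 27.7000 / 40.4820 = 0.6843

0.684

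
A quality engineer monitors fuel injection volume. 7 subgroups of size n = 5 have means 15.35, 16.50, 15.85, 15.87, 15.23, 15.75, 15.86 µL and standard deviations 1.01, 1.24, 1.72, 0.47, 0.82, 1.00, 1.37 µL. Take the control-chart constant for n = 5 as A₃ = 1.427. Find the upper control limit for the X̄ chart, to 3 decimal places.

X̄̄ = (15.35 + 16.50 + 15.85 + 15.87 + 15.23 + 15.75 + 15.86) / 7 = 15.7729
s̄ = (1.01 + 1.24 + 1.72 + 0.47 + 0.82 + 1.00 + 1.37) / 7 = 1.0900
UCL = X̄̄ + A₃·s̄ = 15.7729 + 1.427 × 1.0900 = 17.3283

17.328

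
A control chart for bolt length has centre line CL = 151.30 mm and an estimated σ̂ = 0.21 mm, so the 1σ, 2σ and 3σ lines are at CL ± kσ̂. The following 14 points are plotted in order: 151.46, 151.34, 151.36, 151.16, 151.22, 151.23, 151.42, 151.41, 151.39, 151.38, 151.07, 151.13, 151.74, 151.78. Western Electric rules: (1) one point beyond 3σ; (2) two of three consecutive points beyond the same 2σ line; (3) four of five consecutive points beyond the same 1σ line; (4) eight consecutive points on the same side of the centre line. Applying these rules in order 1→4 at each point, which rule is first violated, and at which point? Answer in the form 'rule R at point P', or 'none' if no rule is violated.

Zone of each point (C = within 1σ̂, B = 1σ̂–2σ̂, A = 2σ̂–3σ̂, * = beyond 3σ̂; sign = side of CL): 1:+C, 2:+C, 3:+C, 4:-C, 5:-C, 6:-C, 7:+C, 8:+C, 9:+C, 10:+C, 11:-B, 12:-C, 13:+A, 14:+A
Rule 2 (two of three consecutive points beyond the same 2σ limit) is satisfied at point 14.

rule 2 at point 14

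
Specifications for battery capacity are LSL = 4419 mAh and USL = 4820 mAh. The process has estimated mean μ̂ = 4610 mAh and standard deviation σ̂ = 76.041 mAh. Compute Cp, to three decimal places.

0.879

Cp = (USL − LSL) / (6σ̂) = (4820 − 4419) / (6 × 76.041) = 401.0000 / 456.2460 = 0.8789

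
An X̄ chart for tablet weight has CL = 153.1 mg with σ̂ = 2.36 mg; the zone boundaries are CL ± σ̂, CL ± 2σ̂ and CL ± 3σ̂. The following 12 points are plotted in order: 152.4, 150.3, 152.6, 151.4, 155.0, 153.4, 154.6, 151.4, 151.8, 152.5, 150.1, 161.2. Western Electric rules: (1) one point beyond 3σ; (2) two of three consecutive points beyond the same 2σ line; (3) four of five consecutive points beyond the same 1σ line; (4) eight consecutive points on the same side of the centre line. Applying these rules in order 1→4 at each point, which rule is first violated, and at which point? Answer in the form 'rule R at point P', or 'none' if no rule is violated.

rule 1 at point 12

Zone of each point (C = within 1σ̂, B = 1σ̂–2σ̂, A = 2σ̂–3σ̂, * = beyond 3σ̂; sign = side of CL): 1:-C, 2:-B, 3:-C, 4:-C, 5:+C, 6:+C, 7:+C, 8:-C, 9:-C, 10:-C, 11:-B, 12:+*
Rule 1 (one point beyond the 3σ limits) is satisfied at point 12.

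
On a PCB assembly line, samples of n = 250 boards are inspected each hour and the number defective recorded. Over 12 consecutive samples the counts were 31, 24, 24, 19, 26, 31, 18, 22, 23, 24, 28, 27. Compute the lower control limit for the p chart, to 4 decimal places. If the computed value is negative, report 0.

0.0423

p̄ = Σdᵢ / (k·n) = 297 / (12 × 250) = 0.09900
LCL = p̄ − 3·√(p̄(1−p̄)/n) = 0.09900 − 3 × 0.01889 = 0.04233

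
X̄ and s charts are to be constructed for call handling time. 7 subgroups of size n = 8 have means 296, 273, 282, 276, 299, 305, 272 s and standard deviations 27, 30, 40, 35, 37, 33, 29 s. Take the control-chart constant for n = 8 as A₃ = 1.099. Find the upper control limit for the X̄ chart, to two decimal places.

322.41

X̄̄ = (296 + 273 + 282 + 276 + 299 + 305 + 272) / 7 = 286.1429
s̄ = (27 + 30 + 40 + 35 + 37 + 33 + 29) / 7 = 33.0000
UCL = X̄̄ + A₃·s̄ = 286.1429 + 1.099 × 33.0000 = 322.4099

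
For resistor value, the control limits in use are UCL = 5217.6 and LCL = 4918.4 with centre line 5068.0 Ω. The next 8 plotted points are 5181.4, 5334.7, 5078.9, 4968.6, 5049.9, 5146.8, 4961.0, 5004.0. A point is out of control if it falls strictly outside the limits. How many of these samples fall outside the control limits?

Compare each point to [4918.4, 5217.6]: sample 2 = 5334.7 > UCL.

1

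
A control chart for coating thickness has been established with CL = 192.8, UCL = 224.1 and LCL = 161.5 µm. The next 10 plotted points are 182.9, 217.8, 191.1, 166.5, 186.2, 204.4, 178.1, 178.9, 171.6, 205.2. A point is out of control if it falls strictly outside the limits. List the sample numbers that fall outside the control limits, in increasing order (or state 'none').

All 10 points lie within [161.5, 224.1].

none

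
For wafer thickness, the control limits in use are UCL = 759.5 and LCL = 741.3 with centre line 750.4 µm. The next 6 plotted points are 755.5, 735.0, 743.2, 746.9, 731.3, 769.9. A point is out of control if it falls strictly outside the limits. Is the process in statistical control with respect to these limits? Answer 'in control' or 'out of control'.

Compare each point to [741.3, 759.5]: sample 2 = 735.0 < LCL; sample 5 = 731.3 < LCL; sample 6 = 769.9 > UCL.

out of control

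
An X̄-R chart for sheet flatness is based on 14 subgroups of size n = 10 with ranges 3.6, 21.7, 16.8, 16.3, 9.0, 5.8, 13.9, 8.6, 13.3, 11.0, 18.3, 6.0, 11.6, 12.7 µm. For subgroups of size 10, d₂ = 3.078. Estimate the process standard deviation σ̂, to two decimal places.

R̄ = (3.6 + 21.7 + 16.8 + 16.3 + 9.0 + 5.8 + 13.9 + 8.6 + 13.3 + 11.0 + 18.3 + 6.0 + 11.6 + 12.7) / 14 = 12.0429
σ̂ = R̄ / d₂ = 12.0429 / 3.078 = 3.9126

3.91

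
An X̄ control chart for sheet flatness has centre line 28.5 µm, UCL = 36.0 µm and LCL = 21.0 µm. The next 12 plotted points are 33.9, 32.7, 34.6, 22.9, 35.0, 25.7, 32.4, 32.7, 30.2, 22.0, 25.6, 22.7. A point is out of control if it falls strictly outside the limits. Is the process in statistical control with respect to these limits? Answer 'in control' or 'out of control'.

All 12 points lie within [21.0, 36.0].

in control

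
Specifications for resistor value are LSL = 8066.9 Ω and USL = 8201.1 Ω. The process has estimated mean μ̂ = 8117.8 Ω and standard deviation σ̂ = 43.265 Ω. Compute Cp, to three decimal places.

0.517

Cp = (USL − LSL) / (6σ̂) = (8201.1 − 8066.9) / (6 × 43.265) = 134.2000 / 259.5900 = 0.5170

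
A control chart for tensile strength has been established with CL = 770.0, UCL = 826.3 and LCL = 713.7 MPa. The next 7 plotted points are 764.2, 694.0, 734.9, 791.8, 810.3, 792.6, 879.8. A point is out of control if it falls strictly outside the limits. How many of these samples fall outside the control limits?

Compare each point to [713.7, 826.3]: sample 2 = 694.0 < LCL; sample 7 = 879.8 > UCL.

2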